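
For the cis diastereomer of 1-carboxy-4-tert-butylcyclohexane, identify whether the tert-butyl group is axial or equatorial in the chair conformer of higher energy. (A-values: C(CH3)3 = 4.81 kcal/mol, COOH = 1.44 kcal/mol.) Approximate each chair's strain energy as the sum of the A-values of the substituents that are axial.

C1 and C4 have opposite parity, so for the cis isomer the two substituents are one axial and one equatorial in each chair.
Chair I (tert-butyl axial, carboxyl equatorial): E = 4.81 kcal/mol.
Chair II (tert-butyl equatorial, carboxyl axial): E = 1.44 kcal/mol.
Chair I is the less stable (higher-energy) conformer, and in that chair the tert-butyl group is axial.

axial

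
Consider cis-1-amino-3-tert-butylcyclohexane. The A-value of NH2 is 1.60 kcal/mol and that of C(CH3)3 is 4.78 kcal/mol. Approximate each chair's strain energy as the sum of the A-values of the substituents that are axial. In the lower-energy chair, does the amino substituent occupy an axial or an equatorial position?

equatorial

C1 and C3 have the same parity, so for the cis isomer the two substituents are e,e in one chair and a,a in the other.
Chair I (amino axial, tert-butyl axial): E = 6.38 kcal/mol.
Chair II (amino equatorial, tert-butyl equatorial): E = 0.00 kcal/mol.
Chair II is the more stable (lower-energy) conformer, and in that chair the amino group is equatorial.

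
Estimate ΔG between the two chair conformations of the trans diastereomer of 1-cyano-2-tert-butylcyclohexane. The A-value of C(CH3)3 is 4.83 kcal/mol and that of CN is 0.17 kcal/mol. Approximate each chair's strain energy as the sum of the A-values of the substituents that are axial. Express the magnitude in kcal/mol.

C1 and C2 have opposite parity, so for the trans isomer the two substituents are e,e in one chair and a,a in the other.
Chair I (tert-butyl axial, cyano axial): E = 5.00 kcal/mol.
Chair II (tert-butyl equatorial, cyano equatorial): E = 0.00 kcal/mol.
ΔE = 5.00 − 0.00 = 5.00 kcal/mol; chair II is more stable.

5.00 kcal/mol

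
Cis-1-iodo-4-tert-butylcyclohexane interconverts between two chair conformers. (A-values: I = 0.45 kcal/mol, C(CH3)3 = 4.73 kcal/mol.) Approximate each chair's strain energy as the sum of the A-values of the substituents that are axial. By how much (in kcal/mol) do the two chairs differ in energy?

4.28 kcal/mol

C1 and C4 have opposite parity, so for the cis isomer the two substituents are one axial and one equatorial in each chair.
Chair I (iodo axial, tert-butyl equatorial): E = 0.45 kcal/mol.
Chair II (iodo equatorial, tert-butyl axial): E = 4.73 kcal/mol.
ΔE = 4.73 − 0.45 = 4.28 kcal/mol; chair I is more stable.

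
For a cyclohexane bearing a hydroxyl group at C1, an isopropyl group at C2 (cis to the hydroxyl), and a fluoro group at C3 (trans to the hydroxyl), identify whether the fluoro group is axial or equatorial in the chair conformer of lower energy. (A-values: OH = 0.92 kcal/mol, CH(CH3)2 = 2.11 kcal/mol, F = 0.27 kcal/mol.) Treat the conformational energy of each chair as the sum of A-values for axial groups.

equatorial

Chair I (hydroxyl axial, isopropyl equatorial, fluoro equatorial): E = 0.92 kcal/mol.
Chair II (hydroxyl equatorial, isopropyl axial, fluoro axial): E = 2.38 kcal/mol.
Chair I is the more stable (lower-energy) conformer, and in that chair the fluoro group is equatorial.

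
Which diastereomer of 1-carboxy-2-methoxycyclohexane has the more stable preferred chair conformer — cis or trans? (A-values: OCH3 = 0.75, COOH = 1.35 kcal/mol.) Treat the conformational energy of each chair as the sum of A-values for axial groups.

At 1,2 positions (parity opposite): cis → (a,e or e,a); trans → (e,e or a,a).
Best chair for cis: E = 0.75 kcal/mol; best chair for trans: E = 0.00 kcal/mol.
The trans isomer is lower by 0.75 kcal/mol.

trans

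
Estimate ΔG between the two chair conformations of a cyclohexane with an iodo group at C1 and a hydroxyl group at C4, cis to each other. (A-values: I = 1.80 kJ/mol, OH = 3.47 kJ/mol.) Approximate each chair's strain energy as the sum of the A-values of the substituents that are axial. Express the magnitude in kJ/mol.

1.67 kJ/mol

C1 and C4 have opposite parity, so for the cis isomer the two substituents are one axial and one equatorial in each chair.
Chair I (iodo axial, hydroxyl equatorial): E = 1.80 kJ/mol.
Chair II (iodo equatorial, hydroxyl axial): E = 3.47 kJ/mol.
ΔE = 3.47 − 1.80 = 1.67 kJ/mol; chair I is more stable.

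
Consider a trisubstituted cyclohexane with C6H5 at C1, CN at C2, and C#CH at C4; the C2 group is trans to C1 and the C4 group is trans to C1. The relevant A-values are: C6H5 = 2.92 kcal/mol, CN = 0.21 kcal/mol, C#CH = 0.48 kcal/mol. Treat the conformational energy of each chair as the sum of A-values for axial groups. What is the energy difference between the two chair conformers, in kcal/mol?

3.61 kcal/mol

Chair I (phenyl axial, cyano axial, ethynyl axial): E = 3.61 kcal/mol.
Chair II (phenyl equatorial, cyano equatorial, ethynyl equatorial): E = 0.00 kcal/mol.
ΔE = 3.61 − 0.00 = 3.61 kcal/mol; chair II is more stable.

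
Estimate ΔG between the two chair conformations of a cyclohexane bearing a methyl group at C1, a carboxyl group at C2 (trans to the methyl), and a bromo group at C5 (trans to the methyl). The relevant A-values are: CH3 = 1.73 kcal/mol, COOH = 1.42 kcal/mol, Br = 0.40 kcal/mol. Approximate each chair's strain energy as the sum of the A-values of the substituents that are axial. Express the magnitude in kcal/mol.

2.75 kcal/mol

Chair I (methyl axial, carboxyl axial, bromo equatorial): E = 3.15 kcal/mol.
Chair II (methyl equatorial, carboxyl equatorial, bromo axial): E = 0.40 kcal/mol.
ΔE = 3.15 − 0.40 = 2.75 kcal/mol; chair II is more stable.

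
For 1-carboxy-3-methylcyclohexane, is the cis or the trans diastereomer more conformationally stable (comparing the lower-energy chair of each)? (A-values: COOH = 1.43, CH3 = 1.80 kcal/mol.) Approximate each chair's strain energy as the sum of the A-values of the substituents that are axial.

cis

At 1,3 positions (parity same): cis → (e,e or a,a); trans → (a,e or e,a).
Best chair for cis: E = 0.00 kcal/mol; best chair for trans: E = 1.43 kcal/mol.
The cis isomer is lower by 1.43 kcal/mol.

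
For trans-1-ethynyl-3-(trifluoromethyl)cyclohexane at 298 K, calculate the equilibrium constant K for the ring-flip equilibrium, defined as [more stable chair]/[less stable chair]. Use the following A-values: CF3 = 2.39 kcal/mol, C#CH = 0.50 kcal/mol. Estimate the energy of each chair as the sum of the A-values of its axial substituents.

K ≈ 24.3

C1 and C3 have the same parity, so for the trans isomer the two substituents are one axial and one equatorial in each chair.
Chair I (trifluoromethyl axial, ethynyl equatorial): E = 2.39 kcal/mol; chair II (trifluoromethyl equatorial, ethynyl axial): E = 0.50 kcal/mol.
ΔG = 1.89 kcal/mol between the two chairs.
K = exp(ΔG/RT) with R = 1.987×10⁻³ kcal mol⁻¹ K⁻¹ and T = 298 K gives K ≈ 24.3.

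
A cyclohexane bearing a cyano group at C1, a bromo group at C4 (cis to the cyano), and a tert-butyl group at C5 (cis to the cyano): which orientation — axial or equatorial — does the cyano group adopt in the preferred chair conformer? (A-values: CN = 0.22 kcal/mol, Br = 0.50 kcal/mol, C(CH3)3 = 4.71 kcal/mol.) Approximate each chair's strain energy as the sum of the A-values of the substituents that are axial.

equatorial

Chair I (cyano axial, bromo equatorial, tert-butyl axial): E = 4.93 kcal/mol.
Chair II (cyano equatorial, bromo axial, tert-butyl equatorial): E = 0.50 kcal/mol.
Chair II is the more stable (lower-energy) conformer, and in that chair the cyano group is equatorial.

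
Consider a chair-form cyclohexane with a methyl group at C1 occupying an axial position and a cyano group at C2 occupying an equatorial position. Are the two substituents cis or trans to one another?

C1 and C2 have opposite parity, so their axial bonds point in opposite directions.
With opposite-parity carbons, two substituents on the same face are one axial and one equatorial; opposite faces give both axial or both equatorial.
Here the groups are axial/equatorial → same face → cis.

cis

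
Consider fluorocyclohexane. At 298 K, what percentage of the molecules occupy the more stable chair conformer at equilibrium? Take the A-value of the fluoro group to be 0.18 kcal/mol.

One chair has the fluoro group axial (E = 0.18 kcal/mol) and the other has it equatorial (E = 0).
ΔG = 0.18 kcal/mol between the two chairs.
K = exp(ΔG/RT) with R = 1.987×10⁻³ kcal mol⁻¹ K⁻¹ and T = 298 K gives K ≈ 1.36.
Fraction in the lower-energy chair = K/(K+1) = 57.5%.

57.5%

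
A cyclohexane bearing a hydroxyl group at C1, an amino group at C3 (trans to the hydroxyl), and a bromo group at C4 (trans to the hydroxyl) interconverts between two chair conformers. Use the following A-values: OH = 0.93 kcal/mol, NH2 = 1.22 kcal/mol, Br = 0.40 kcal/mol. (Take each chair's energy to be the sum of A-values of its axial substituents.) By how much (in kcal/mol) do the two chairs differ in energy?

0.11 kcal/mol

Chair I (hydroxyl axial, amino equatorial, bromo axial): E = 1.33 kcal/mol.
Chair II (hydroxyl equatorial, amino axial, bromo equatorial): E = 1.22 kcal/mol.
ΔE = 1.33 − 1.22 = 0.11 kcal/mol; chair II is more stable.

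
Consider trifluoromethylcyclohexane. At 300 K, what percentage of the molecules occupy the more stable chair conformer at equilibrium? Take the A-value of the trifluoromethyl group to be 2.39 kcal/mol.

One chair has the trifluoromethyl group axial (E = 2.39 kcal/mol) and the other has it equatorial (E = 0).
ΔG = 2.39 kcal/mol between the two chairs.
K = exp(ΔG/RT) with R = 1.987×10⁻³ kcal mol⁻¹ K⁻¹ and T = 300 K gives K ≈ 55.1.
Fraction in the lower-energy chair = K/(K+1) = 98.2%.

98.2%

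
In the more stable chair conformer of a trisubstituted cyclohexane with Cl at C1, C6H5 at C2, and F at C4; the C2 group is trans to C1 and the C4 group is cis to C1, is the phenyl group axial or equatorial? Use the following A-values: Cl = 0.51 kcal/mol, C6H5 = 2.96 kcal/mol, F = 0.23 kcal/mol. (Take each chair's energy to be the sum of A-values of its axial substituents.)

equatorial

Chair I (chloro axial, phenyl axial, fluoro equatorial): E = 3.47 kcal/mol.
Chair II (chloro equatorial, phenyl equatorial, fluoro axial): E = 0.23 kcal/mol.
Chair II is the more stable (lower-energy) conformer, and in that chair the phenyl group is equatorial.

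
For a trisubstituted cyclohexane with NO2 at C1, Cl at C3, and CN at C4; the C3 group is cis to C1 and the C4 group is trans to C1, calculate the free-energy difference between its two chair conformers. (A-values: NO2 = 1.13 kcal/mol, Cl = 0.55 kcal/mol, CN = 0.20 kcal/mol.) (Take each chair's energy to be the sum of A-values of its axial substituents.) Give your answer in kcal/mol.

Chair I (nitro axial, chloro axial, cyano axial): E = 1.88 kcal/mol.
Chair II (nitro equatorial, chloro equatorial, cyano equatorial): E = 0.00 kcal/mol.
ΔE = 1.88 − 0.00 = 1.88 kcal/mol; chair II is more stable.

1.88 kcal/mol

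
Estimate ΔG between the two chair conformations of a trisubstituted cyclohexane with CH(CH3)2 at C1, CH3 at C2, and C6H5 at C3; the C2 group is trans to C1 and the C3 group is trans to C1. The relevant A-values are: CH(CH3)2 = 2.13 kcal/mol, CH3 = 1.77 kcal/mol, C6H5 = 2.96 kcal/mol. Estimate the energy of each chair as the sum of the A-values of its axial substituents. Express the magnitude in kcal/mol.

0.94 kcal/mol

Chair I (isopropyl axial, methyl axial, phenyl equatorial): E = 3.90 kcal/mol.
Chair II (isopropyl equatorial, methyl equatorial, phenyl axial): E = 2.96 kcal/mol.
ΔE = 3.90 − 2.96 = 0.94 kcal/mol; chair II is more stable.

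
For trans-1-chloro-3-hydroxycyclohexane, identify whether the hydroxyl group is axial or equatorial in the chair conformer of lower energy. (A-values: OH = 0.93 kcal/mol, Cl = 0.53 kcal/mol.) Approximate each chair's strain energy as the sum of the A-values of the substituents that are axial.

equatorial

C1 and C3 have the same parity, so for the trans isomer the two substituents are one axial and one equatorial in each chair.
Chair I (hydroxyl axial, chloro equatorial): E = 0.93 kcal/mol.
Chair II (hydroxyl equatorial, chloro axial): E = 0.53 kcal/mol.
Chair II is the more stable (lower-energy) conformer, and in that chair the hydroxyl group is equatorial.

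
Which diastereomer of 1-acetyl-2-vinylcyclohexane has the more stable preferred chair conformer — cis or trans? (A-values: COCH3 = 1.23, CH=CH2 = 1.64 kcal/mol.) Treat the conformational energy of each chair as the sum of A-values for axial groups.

At 1,2 positions (parity opposite): cis → (a,e or e,a); trans → (e,e or a,a).
Best chair for cis: E = 1.23 kcal/mol; best chair for trans: E = 0.00 kcal/mol.
The trans isomer is lower by 1.23 kcal/mol.

trans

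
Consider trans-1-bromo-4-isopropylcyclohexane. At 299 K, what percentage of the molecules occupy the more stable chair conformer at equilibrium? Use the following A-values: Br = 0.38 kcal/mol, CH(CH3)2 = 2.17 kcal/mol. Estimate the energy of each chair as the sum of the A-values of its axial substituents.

C1 and C4 have opposite parity, so for the trans isomer the two substituents are e,e in one chair and a,a in the other.
Chair I (bromo axial, isopropyl axial): E = 2.55 kcal/mol; chair II (bromo equatorial, isopropyl equatorial): E = 0.00 kcal/mol.
ΔG = 2.55 kcal/mol between the two chairs.
K = exp(ΔG/RT) with R = 1.987×10⁻³ kcal mol⁻¹ K⁻¹ and T = 299 K gives K ≈ 73.1.
Fraction in the lower-energy chair = K/(K+1) = 98.7%.

98.7%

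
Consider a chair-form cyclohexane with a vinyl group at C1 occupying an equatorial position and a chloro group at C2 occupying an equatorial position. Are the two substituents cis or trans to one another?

C1 and C2 have opposite parity, so their axial bonds point in opposite directions.
With opposite-parity carbons, two substituents on the same face are one axial and one equatorial; opposite faces give both axial or both equatorial.
Here the groups are equatorial/equatorial → opposite face → trans.

trans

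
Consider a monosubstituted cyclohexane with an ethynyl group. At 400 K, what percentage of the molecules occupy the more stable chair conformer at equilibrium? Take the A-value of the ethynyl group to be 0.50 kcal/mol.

One chair has the ethynyl group axial (E = 0.50 kcal/mol) and the other has it equatorial (E = 0).
ΔG = 0.50 kcal/mol between the two chairs.
K = exp(ΔG/RT) with R = 1.987×10⁻³ kcal mol⁻¹ K⁻¹ and T = 400 K gives K ≈ 1.88.
Fraction in the lower-energy chair = K/(K+1) = 65.2%.

65.2%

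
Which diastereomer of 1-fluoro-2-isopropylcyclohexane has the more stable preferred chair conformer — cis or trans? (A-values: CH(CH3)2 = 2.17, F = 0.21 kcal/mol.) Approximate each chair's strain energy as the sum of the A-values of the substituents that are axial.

trans

At 1,2 positions (parity opposite): cis → (a,e or e,a); trans → (e,e or a,a).
Best chair for cis: E = 0.21 kcal/mol; best chair for trans: E = 0.00 kcal/mol.
The trans isomer is lower by 0.21 kcal/mol.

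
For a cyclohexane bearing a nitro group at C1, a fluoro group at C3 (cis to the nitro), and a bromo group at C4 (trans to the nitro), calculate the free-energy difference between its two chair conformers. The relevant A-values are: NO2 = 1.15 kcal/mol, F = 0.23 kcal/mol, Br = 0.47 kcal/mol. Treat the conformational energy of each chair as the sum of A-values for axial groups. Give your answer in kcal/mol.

Chair I (nitro axial, fluoro axial, bromo axial): E = 1.85 kcal/mol.
Chair II (nitro equatorial, fluoro equatorial, bromo equatorial): E = 0.00 kcal/mol.
ΔE = 1.85 − 0.00 = 1.85 kcal/mol; chair II is more stable.

1.85 kcal/mol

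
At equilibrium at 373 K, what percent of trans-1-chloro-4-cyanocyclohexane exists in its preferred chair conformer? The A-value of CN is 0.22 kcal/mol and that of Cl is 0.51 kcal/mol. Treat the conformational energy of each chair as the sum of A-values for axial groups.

C1 and C4 have opposite parity, so for the trans isomer the two substituents are e,e in one chair and a,a in the other.
Chair I (cyano axial, chloro axial): E = 0.73 kcal/mol; chair II (cyano equatorial, chloro equatorial): E = 0.00 kcal/mol.
ΔG = 0.73 kcal/mol between the two chairs.
K = exp(ΔG/RT) with R = 1.987×10⁻³ kcal mol⁻¹ K⁻¹ and T = 373 K gives K ≈ 2.68.
Fraction in the lower-energy chair = K/(K+1) = 72.8%.

72.8%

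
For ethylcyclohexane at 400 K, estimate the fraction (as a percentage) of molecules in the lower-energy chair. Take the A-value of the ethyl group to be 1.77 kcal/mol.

90.3%

One chair has the ethyl group axial (E = 1.77 kcal/mol) and the other has it equatorial (E = 0).
ΔG = 1.77 kcal/mol between the two chairs.
K = exp(ΔG/RT) with R = 1.987×10⁻³ kcal mol⁻¹ K⁻¹ and T = 400 K gives K ≈ 9.27.
Fraction in the lower-energy chair = K/(K+1) = 90.3%.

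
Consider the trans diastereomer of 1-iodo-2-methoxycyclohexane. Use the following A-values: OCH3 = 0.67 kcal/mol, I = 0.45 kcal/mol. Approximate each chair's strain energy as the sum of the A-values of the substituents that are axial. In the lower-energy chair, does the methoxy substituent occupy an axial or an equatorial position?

equatorial

C1 and C2 have opposite parity, so for the trans isomer the two substituents are e,e in one chair and a,a in the other.
Chair I (methoxy axial, iodo axial): E = 1.12 kcal/mol.
Chair II (methoxy equatorial, iodo equatorial): E = 0.00 kcal/mol.
Chair II is the more stable (lower-energy) conformer, and in that chair the methoxy group is equatorial.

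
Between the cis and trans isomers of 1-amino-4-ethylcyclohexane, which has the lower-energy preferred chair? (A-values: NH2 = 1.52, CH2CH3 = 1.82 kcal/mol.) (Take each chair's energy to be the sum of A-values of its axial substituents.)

trans

At 1,4 positions (parity opposite): cis → (a,e or e,a); trans → (e,e or a,a).
Best chair for cis: E = 1.52 kcal/mol; best chair for trans: E = 0.00 kcal/mol.
The trans isomer is lower by 1.52 kcal/mol.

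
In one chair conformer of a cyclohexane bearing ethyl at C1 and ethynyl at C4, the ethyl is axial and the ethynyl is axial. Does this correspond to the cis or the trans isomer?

C1 and C4 have opposite parity, so their axial bonds point in opposite directions.
With opposite-parity carbons, two substituents on the same face are one axial and one equatorial; opposite faces give both axial or both equatorial.
Here the groups are axial/axial → opposite face → trans.

trans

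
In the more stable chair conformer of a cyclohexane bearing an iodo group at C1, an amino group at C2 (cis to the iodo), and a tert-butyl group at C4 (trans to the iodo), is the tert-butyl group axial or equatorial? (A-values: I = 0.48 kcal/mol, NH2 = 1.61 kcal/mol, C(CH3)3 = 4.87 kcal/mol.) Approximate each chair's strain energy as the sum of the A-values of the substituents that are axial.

Chair I (iodo axial, amino equatorial, tert-butyl axial): E = 5.35 kcal/mol.
Chair II (iodo equatorial, amino axial, tert-butyl equatorial): E = 1.61 kcal/mol.
Chair II is the more stable (lower-energy) conformer, and in that chair the tert-butyl group is equatorial.

equatorial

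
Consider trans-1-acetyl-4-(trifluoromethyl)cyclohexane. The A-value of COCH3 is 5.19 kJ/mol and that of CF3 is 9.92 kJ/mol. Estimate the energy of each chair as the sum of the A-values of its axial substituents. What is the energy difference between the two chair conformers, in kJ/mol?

C1 and C4 have opposite parity, so for the trans isomer the two substituents are e,e in one chair and a,a in the other.
Chair I (acetyl axial, trifluoromethyl axial): E = 15.11 kJ/mol.
Chair II (acetyl equatorial, trifluoromethyl equatorial): E = 0.00 kJ/mol.
ΔE = 15.11 − 0.00 = 15.11 kJ/mol; chair II is more stable.

15.11 kJ/mol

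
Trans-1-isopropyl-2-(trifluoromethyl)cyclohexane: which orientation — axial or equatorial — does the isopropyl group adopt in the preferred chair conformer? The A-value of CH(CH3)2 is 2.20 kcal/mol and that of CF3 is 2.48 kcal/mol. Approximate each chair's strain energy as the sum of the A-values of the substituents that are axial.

equatorial

C1 and C2 have opposite parity, so for the trans isomer the two substituents are e,e in one chair and a,a in the other.
Chair I (isopropyl axial, trifluoromethyl axial): E = 4.68 kcal/mol.
Chair II (isopropyl equatorial, trifluoromethyl equatorial): E = 0.00 kcal/mol.
Chair II is the more stable (lower-energy) conformer, and in that chair the isopropyl group is equatorial.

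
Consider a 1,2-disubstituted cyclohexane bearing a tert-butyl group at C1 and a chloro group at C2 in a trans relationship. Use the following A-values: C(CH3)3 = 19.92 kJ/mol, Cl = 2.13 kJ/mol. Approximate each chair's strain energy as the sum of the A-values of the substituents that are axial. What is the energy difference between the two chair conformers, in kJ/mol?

22.05 kJ/mol

C1 and C2 have opposite parity, so for the trans isomer the two substituents are e,e in one chair and a,a in the other.
Chair I (tert-butyl axial, chloro axial): E = 22.05 kJ/mol.
Chair II (tert-butyl equatorial, chloro equatorial): E = 0.00 kJ/mol.
ΔE = 22.05 − 0.00 = 22.05 kJ/mol; chair II is more stable.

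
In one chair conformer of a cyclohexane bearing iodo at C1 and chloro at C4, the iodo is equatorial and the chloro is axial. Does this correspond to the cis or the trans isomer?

C1 and C4 have opposite parity, so their axial bonds point in opposite directions.
With opposite-parity carbons, two substituents on the same face are one axial and one equatorial; opposite faces give both axial or both equatorial.
Here the groups are equatorial/axial → same face → cis.

cis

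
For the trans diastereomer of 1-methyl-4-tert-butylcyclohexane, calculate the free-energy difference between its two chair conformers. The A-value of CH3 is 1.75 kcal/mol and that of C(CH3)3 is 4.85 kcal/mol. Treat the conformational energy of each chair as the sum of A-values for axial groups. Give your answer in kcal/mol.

6.60 kcal/mol

C1 and C4 have opposite parity, so for the trans isomer the two substituents are e,e in one chair and a,a in the other.
Chair I (methyl axial, tert-butyl axial): E = 6.60 kcal/mol.
Chair II (methyl equatorial, tert-butyl equatorial): E = 0.00 kcal/mol.
ΔE = 6.60 − 0.00 = 6.60 kcal/mol; chair II is more stable.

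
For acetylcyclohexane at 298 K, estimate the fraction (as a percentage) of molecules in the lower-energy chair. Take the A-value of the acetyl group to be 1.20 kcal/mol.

One chair has the acetyl group axial (E = 1.20 kcal/mol) and the other has it equatorial (E = 0).
ΔG = 1.20 kcal/mol between the two chairs.
K = exp(ΔG/RT) with R = 1.987×10⁻³ kcal mol⁻¹ K⁻¹ and T = 298 K gives K ≈ 7.59.
Fraction in the lower-energy chair = K/(K+1) = 88.4%.

88.4%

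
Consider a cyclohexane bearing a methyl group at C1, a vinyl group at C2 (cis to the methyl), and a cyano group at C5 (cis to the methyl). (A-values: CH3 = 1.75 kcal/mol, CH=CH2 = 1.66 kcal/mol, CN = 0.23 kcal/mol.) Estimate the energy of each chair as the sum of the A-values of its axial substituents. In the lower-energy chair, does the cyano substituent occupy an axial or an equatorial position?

Chair I (methyl axial, vinyl equatorial, cyano axial): E = 1.98 kcal/mol.
Chair II (methyl equatorial, vinyl axial, cyano equatorial): E = 1.66 kcal/mol.
Chair II is the more stable (lower-energy) conformer, and in that chair the cyano group is equatorial.

equatorial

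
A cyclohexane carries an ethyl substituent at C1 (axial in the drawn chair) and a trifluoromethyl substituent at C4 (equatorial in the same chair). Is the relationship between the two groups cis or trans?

C1 and C4 have opposite parity, so their axial bonds point in opposite directions.
With opposite-parity carbons, two substituents on the same face are one axial and one equatorial; opposite faces give both axial or both equatorial.
Here the groups are axial/equatorial → same face → cis.

cis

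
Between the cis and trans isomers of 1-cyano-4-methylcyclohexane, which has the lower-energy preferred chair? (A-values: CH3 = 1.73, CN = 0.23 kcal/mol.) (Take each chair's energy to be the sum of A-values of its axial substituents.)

trans

At 1,4 positions (parity opposite): cis → (a,e or e,a); trans → (e,e or a,a).
Best chair for cis: E = 0.23 kcal/mol; best chair for trans: E = 0.00 kcal/mol.
The trans isomer is lower by 0.23 kcal/mol.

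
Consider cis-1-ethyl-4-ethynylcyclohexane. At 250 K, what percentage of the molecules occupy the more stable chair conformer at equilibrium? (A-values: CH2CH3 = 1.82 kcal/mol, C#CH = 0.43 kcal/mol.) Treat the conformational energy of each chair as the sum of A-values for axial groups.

94.3%

C1 and C4 have opposite parity, so for the cis isomer the two substituents are one axial and one equatorial in each chair.
Chair I (ethyl axial, ethynyl equatorial): E = 1.82 kcal/mol; chair II (ethyl equatorial, ethynyl axial): E = 0.43 kcal/mol.
ΔG = 1.39 kcal/mol between the two chairs.
K = exp(ΔG/RT) with R = 1.987×10⁻³ kcal mol⁻¹ K⁻¹ and T = 250 K gives K ≈ 16.4.
Fraction in the lower-energy chair = K/(K+1) = 94.3%.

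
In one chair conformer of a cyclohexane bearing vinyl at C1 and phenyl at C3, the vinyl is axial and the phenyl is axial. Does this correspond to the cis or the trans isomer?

cis

C1 and C3 have the same parity, so their axial bonds point in the same direction.
With same-parity carbons, two substituents on the same face are both axial or both equatorial; opposite faces give one of each.
Here the groups are axial/axial → same face → cis.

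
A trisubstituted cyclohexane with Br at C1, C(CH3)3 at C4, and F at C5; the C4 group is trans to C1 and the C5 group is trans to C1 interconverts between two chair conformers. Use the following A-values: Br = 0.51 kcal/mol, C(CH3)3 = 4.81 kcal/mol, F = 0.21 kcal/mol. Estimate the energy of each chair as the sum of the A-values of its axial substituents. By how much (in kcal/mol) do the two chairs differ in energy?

Chair I (bromo axial, tert-butyl axial, fluoro equatorial): E = 5.32 kcal/mol.
Chair II (bromo equatorial, tert-butyl equatorial, fluoro axial): E = 0.21 kcal/mol.
ΔE = 5.32 − 0.21 = 5.11 kcal/mol; chair II is more stable.

5.11 kcal/mol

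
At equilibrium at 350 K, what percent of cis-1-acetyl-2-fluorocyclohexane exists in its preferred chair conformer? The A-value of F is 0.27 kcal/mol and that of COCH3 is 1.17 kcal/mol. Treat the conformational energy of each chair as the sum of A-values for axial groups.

78.5%

C1 and C2 have opposite parity, so for the cis isomer the two substituents are one axial and one equatorial in each chair.
Chair I (fluoro axial, acetyl equatorial): E = 0.27 kcal/mol; chair II (fluoro equatorial, acetyl axial): E = 1.17 kcal/mol.
ΔG = 0.90 kcal/mol between the two chairs.
K = exp(ΔG/RT) with R = 1.987×10⁻³ kcal mol⁻¹ K⁻¹ and T = 350 K gives K ≈ 3.65.
Fraction in the lower-energy chair = K/(K+1) = 78.5%.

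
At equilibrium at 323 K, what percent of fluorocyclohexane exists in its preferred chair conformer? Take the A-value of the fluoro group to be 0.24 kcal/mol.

59.2%

One chair has the fluoro group axial (E = 0.24 kcal/mol) and the other has it equatorial (E = 0).
ΔG = 0.24 kcal/mol between the two chairs.
K = exp(ΔG/RT) with R = 1.987×10⁻³ kcal mol⁻¹ K⁻¹ and T = 323 K gives K ≈ 1.45.
Fraction in the lower-energy chair = K/(K+1) = 59.2%.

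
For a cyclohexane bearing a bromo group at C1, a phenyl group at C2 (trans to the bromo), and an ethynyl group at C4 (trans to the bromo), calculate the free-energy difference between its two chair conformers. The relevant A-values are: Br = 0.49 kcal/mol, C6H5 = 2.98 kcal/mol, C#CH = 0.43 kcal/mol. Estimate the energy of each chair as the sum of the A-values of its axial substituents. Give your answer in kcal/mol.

3.90 kcal/mol

Chair I (bromo axial, phenyl axial, ethynyl axial): E = 3.90 kcal/mol.
Chair II (bromo equatorial, phenyl equatorial, ethynyl equatorial): E = 0.00 kcal/mol.
ΔE = 3.90 − 0.00 = 3.90 kcal/mol; chair II is more stable.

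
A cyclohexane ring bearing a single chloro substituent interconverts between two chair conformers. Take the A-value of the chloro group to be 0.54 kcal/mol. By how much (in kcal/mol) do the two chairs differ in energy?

0.54 kcal/mol

A monosubstituted cyclohexane has one chair with the chloro group axial (E = A = 0.54 kcal/mol) and one with it equatorial (E = 0).
ΔE = 0.54 − 0 = 0.54 kcal/mol.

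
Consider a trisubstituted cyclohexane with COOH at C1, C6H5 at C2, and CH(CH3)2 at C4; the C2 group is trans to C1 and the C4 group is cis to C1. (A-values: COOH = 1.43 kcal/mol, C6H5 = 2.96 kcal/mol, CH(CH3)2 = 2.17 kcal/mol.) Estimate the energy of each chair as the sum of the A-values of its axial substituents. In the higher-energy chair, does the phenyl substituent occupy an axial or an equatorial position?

axial

Chair I (carboxyl axial, phenyl axial, isopropyl equatorial): E = 4.39 kcal/mol.
Chair II (carboxyl equatorial, phenyl equatorial, isopropyl axial): E = 2.17 kcal/mol.
Chair I is the less stable (higher-energy) conformer, and in that chair the phenyl group is axial.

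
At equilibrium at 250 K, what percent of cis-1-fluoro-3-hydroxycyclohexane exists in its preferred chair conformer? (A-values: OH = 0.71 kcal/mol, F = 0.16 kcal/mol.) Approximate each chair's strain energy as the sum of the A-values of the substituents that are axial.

85.2%

C1 and C3 have the same parity, so for the cis isomer the two substituents are e,e in one chair and a,a in the other.
Chair I (hydroxyl axial, fluoro axial): E = 0.87 kcal/mol; chair II (hydroxyl equatorial, fluoro equatorial): E = 0.00 kcal/mol.
ΔG = 0.87 kcal/mol between the two chairs.
K = exp(ΔG/RT) with R = 1.987×10⁻³ kcal mol⁻¹ K⁻¹ and T = 250 K gives K ≈ 5.76.
Fraction in the lower-energy chair = K/(K+1) = 85.2%.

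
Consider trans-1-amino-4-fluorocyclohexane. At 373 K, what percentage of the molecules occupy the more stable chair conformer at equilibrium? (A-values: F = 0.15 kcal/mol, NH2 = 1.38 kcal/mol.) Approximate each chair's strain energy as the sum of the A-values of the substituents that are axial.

C1 and C4 have opposite parity, so for the trans isomer the two substituents are e,e in one chair and a,a in the other.
Chair I (fluoro axial, amino axial): E = 1.53 kcal/mol; chair II (fluoro equatorial, amino equatorial): E = 0.00 kcal/mol.
ΔG = 1.53 kcal/mol between the two chairs.
K = exp(ΔG/RT) with R = 1.987×10⁻³ kcal mol⁻¹ K⁻¹ and T = 373 K gives K ≈ 7.88.
Fraction in the lower-energy chair = K/(K+1) = 88.7%.

88.7%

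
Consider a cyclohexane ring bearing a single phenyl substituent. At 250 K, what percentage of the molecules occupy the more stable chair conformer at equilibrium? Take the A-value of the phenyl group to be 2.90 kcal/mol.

One chair has the phenyl group axial (E = 2.90 kcal/mol) and the other has it equatorial (E = 0).
ΔG = 2.90 kcal/mol between the two chairs.
K = exp(ΔG/RT) with R = 1.987×10⁻³ kcal mol⁻¹ K⁻¹ and T = 250 K gives K ≈ 343.
Fraction in the lower-energy chair = K/(K+1) = 99.7%.

99.7%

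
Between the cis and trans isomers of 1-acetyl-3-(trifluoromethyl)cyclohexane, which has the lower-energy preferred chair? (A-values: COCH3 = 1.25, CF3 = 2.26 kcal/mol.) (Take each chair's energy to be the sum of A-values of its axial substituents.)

cis

At 1,3 positions (parity same): cis → (e,e or a,a); trans → (a,e or e,a).
Best chair for cis: E = 0.00 kcal/mol; best chair for trans: E = 1.25 kcal/mol.
The cis isomer is lower by 1.25 kcal/mol.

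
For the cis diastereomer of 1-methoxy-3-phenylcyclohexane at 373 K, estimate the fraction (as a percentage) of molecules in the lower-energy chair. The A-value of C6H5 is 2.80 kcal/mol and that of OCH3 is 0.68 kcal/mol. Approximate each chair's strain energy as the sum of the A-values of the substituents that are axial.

C1 and C3 have the same parity, so for the cis isomer the two substituents are e,e in one chair and a,a in the other.
Chair I (phenyl axial, methoxy axial): E = 3.48 kcal/mol; chair II (phenyl equatorial, methoxy equatorial): E = 0.00 kcal/mol.
ΔG = 3.48 kcal/mol between the two chairs.
K = exp(ΔG/RT) with R = 1.987×10⁻³ kcal mol⁻¹ K⁻¹ and T = 373 K gives K ≈ 109.
Fraction in the lower-energy chair = K/(K+1) = 99.1%.

99.1%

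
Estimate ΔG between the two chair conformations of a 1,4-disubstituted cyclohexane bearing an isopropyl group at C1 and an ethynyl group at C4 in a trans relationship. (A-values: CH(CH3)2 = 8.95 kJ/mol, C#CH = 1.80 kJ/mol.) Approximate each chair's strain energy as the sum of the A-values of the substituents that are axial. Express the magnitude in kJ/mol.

C1 and C4 have opposite parity, so for the trans isomer the two substituents are e,e in one chair and a,a in the other.
Chair I (isopropyl axial, ethynyl axial): E = 10.75 kJ/mol.
Chair II (isopropyl equatorial, ethynyl equatorial): E = 0.00 kJ/mol.
ΔE = 10.75 − 0.00 = 10.75 kJ/mol; chair II is more stable.

10.75 kJ/mol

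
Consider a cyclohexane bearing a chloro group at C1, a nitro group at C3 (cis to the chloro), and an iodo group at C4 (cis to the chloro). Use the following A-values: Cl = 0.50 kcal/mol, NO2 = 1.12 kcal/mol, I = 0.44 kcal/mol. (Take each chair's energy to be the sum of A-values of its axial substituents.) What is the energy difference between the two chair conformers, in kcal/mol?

1.18 kcal/mol

Chair I (chloro axial, nitro axial, iodo equatorial): E = 1.62 kcal/mol.
Chair II (chloro equatorial, nitro equatorial, iodo axial): E = 0.44 kcal/mol.
ΔE = 1.62 − 0.44 = 1.18 kcal/mol; chair II is more stable.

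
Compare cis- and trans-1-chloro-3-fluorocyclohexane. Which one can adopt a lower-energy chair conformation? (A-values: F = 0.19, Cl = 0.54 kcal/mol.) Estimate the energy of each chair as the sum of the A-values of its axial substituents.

At 1,3 positions (parity same): cis → (e,e or a,a); trans → (a,e or e,a).
Best chair for cis: E = 0.00 kcal/mol; best chair for trans: E = 0.19 kcal/mol.
The cis isomer is lower by 0.19 kcal/mol.

cis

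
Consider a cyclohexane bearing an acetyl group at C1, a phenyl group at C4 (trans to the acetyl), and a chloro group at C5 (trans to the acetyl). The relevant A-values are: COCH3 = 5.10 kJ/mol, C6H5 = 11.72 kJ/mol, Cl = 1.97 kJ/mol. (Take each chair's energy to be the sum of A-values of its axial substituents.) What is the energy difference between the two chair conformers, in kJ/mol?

Chair I (acetyl axial, phenyl axial, chloro equatorial): E = 16.82 kJ/mol.
Chair II (acetyl equatorial, phenyl equatorial, chloro axial): E = 1.97 kJ/mol.
ΔE = 16.82 − 1.97 = 14.85 kJ/mol; chair II is more stable.

14.85 kJ/mol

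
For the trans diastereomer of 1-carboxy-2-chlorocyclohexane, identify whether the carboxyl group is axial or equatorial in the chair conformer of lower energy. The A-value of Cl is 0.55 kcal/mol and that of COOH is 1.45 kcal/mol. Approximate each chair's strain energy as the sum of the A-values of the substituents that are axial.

equatorial

C1 and C2 have opposite parity, so for the trans isomer the two substituents are e,e in one chair and a,a in the other.
Chair I (chloro axial, carboxyl axial): E = 2.00 kcal/mol.
Chair II (chloro equatorial, carboxyl equatorial): E = 0.00 kcal/mol.
Chair II is the more stable (lower-energy) conformer, and in that chair the carboxyl group is equatorial.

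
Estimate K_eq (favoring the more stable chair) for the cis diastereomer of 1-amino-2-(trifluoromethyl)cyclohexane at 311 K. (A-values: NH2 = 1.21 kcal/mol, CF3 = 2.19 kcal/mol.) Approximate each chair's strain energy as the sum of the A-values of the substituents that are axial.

C1 and C2 have opposite parity, so for the cis isomer the two substituents are one axial and one equatorial in each chair.
Chair I (amino axial, trifluoromethyl equatorial): E = 1.21 kcal/mol; chair II (amino equatorial, trifluoromethyl axial): E = 2.19 kcal/mol.
ΔG = 0.98 kcal/mol between the two chairs.
K = exp(ΔG/RT) with R = 1.987×10⁻³ kcal mol⁻¹ K⁻¹ and T = 311 K gives K ≈ 4.88.

K ≈ 4.88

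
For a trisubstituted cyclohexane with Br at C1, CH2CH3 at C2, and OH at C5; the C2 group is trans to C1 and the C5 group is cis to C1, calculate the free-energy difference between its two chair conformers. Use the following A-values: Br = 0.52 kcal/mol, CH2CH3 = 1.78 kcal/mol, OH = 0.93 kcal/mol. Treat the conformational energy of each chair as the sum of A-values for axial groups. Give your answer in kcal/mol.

Chair I (bromo axial, ethyl axial, hydroxyl axial): E = 3.23 kcal/mol.
Chair II (bromo equatorial, ethyl equatorial, hydroxyl equatorial): E = 0.00 kcal/mol.
ΔE = 3.23 − 0.00 = 3.23 kcal/mol; chair II is more stable.

3.23 kcal/mol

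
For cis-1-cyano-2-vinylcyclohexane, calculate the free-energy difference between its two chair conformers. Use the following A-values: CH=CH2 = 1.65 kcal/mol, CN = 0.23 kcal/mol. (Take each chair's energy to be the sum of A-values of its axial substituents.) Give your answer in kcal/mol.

C1 and C2 have opposite parity, so for the cis isomer the two substituents are one axial and one equatorial in each chair.
Chair I (vinyl axial, cyano equatorial): E = 1.65 kcal/mol.
Chair II (vinyl equatorial, cyano axial): E = 0.23 kcal/mol.
ΔE = 1.65 − 0.23 = 1.42 kcal/mol; chair II is more stable.

1.42 kcal/mol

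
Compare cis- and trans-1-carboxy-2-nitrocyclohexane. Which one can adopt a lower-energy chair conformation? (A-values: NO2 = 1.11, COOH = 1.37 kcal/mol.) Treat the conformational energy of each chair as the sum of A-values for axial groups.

At 1,2 positions (parity opposite): cis → (a,e or e,a); trans → (e,e or a,a).
Best chair for cis: E = 1.11 kcal/mol; best chair for trans: E = 0.00 kcal/mol.
The trans isomer is lower by 1.11 kcal/mol.

trans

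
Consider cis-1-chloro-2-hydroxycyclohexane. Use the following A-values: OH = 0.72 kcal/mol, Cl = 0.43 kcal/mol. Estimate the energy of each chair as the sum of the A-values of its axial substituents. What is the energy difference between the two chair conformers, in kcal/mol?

C1 and C2 have opposite parity, so for the cis isomer the two substituents are one axial and one equatorial in each chair.
Chair I (hydroxyl axial, chloro equatorial): E = 0.72 kcal/mol.
Chair II (hydroxyl equatorial, chloro axial): E = 0.43 kcal/mol.
ΔE = 0.72 − 0.43 = 0.29 kcal/mol; chair II is more stable.

0.29 kcal/mol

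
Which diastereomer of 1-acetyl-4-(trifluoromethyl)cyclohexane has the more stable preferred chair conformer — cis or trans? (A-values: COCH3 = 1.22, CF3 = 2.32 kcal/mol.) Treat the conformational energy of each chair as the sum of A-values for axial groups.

At 1,4 positions (parity opposite): cis → (a,e or e,a); trans → (e,e or a,a).
Best chair for cis: E = 1.22 kcal/mol; best chair for trans: E = 0.00 kcal/mol.
The trans isomer is lower by 1.22 kcal/mol.

trans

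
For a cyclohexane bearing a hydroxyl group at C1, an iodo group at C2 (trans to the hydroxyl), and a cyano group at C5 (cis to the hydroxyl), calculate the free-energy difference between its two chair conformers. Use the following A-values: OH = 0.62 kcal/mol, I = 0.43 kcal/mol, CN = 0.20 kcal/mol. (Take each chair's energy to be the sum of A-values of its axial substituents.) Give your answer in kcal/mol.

1.25 kcal/mol

Chair I (hydroxyl axial, iodo axial, cyano axial): E = 1.25 kcal/mol.
Chair II (hydroxyl equatorial, iodo equatorial, cyano equatorial): E = 0.00 kcal/mol.
ΔE = 1.25 − 0.00 = 1.25 kcal/mol; chair II is more stable.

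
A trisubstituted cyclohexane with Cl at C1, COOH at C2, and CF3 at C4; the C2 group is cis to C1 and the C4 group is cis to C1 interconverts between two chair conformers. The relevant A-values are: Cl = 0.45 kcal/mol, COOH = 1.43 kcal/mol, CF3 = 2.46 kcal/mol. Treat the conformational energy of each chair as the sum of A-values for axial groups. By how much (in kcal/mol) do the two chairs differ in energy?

Chair I (chloro axial, carboxyl equatorial, trifluoromethyl equatorial): E = 0.45 kcal/mol.
Chair II (chloro equatorial, carboxyl axial, trifluoromethyl axial): E = 3.89 kcal/mol.
ΔE = 3.89 − 0.45 = 3.44 kcal/mol; chair I is more stable.

3.44 kcal/mol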